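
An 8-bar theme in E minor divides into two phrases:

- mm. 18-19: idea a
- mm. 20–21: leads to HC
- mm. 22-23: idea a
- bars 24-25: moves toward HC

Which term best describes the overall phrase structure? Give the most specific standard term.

repeated phrase

Both phrases have the same opening (a) and the same cadence (half cadence): the second is a restatement, not a consequent, so this is a repeated phrase rather than a period.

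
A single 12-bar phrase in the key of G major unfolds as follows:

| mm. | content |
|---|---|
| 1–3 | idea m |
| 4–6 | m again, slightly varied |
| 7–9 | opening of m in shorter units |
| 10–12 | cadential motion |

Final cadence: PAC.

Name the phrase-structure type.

Basic idea (mm. 1–3) + its repetition (bars 4–6) form the presentation; fragmentation and cadence (measures 7-12) form the continuation — the 12-bar whole is a sentence.

sentence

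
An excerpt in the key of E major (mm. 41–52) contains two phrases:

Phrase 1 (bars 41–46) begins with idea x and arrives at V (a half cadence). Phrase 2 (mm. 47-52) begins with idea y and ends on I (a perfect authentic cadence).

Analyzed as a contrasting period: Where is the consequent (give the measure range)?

The antecedent is the phrase ending with the weaker cadence (half cadence, phrase 1) and the consequent the one ending more conclusively (perfect authentic cadence, phrase 2); the consequent is mm. 47-52.

measures 47–52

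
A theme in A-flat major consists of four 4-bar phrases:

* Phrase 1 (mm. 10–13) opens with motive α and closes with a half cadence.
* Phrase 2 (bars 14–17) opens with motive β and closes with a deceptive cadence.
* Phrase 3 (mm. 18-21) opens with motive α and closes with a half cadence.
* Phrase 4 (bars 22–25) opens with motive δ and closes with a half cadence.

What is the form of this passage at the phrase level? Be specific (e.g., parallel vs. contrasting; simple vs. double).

phrase group

Phrase 4 ends with a half cadence, no stronger than phrase 2's deceptive cadence, so the four phrases do not form a double period; nor do phrases 3–4 duplicate 1–2, so it is not a repeated period. With no phrase reaching a conclusive cadence, the passage is a phrase group.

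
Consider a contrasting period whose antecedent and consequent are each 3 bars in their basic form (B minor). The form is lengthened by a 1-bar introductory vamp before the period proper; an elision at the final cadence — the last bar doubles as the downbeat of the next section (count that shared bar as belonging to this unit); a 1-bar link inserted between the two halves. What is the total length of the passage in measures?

Basic contrasting period: 3 + 3 = 6 bars.
6 (basic form) + 1 (introduction) + 1 (link) = 8.
The elision shares a bar with the next section but does not change this unit's count.

8 measures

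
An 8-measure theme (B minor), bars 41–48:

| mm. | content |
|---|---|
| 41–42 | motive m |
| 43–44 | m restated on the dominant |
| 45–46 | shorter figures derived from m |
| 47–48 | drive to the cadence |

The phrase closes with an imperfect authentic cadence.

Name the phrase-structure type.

sentence

Basic idea (bars 41–42) + its repetition (bars 43–44) form the presentation; fragmentation and cadence (bars 45–48) form the continuation — the 8-bar whole is a sentence.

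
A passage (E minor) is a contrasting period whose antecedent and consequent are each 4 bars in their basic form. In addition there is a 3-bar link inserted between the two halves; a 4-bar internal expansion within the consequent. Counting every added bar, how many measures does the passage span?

Basic contrasting period: 4 + 4 = 8 bars.
8 (basic form) + 3 (link) + 4 (internal expansion) = 15.

15 measures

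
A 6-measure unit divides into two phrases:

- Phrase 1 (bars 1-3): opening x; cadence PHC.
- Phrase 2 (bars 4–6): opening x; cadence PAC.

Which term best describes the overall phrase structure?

Phrase 1 ends with a Phrygian half cadence (weaker) and phrase 2 with a perfect authentic cadence (stronger): antecedent + consequent = a period.
The two phrases open with the same material (x / x), so the period is parallel.

parallel period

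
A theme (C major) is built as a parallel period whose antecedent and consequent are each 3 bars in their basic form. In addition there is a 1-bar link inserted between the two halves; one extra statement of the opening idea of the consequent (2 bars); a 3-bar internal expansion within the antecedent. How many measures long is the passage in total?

Basic parallel period: 3 + 3 = 6 bars.
6 (basic form) + 1 (link) + 2 (extra statement) + 3 (internal expansion) = 12.

12 measures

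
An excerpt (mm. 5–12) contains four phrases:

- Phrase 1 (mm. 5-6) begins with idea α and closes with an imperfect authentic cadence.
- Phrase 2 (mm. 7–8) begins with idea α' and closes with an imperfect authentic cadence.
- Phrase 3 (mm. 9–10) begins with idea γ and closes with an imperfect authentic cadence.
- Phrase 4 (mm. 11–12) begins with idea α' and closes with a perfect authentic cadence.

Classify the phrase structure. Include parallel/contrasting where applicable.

contrasting double period

Four phrases in two halves: the first half (mm. 5–8) ends with an imperfect authentic cadence, the second (mm. 9–12) with a perfect authentic cadence — a large antecedent–consequent pair, i.e. a double period.
Phrase 3 begins with different material from phrase 1, making it contrasting.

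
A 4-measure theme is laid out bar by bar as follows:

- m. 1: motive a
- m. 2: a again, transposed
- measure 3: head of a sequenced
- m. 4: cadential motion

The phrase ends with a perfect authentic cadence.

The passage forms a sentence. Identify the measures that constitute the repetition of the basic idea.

measures 2–2

The presentation of a sentence is the basic idea (m. 1) plus its repetition (measure 2); the repetition of the basic idea is therefore bar 2.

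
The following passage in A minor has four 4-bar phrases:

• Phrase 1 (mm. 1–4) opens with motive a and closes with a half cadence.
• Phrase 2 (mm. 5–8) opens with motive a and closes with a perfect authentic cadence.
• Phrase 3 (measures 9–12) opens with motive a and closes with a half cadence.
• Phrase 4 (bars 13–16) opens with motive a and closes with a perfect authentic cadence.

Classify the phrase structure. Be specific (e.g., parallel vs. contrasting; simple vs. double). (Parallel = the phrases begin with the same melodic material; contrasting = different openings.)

repeated period

The cadence pattern HC–PAC–HC–PAC is weak–strong twice, and phrases 3–4 restate phrases 1–2: a period heard twice, not a double period (which would end weakly at phrase 2).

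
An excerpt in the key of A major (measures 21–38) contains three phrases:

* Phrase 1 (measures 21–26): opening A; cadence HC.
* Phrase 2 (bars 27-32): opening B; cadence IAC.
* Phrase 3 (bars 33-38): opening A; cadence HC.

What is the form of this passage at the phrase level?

The final phrase closes with a half cadence, which is not stronger than the preceding imperfect authentic cadence; the 3 phrases lack an overall antecedent–consequent design and so form a phrase group.

phrase group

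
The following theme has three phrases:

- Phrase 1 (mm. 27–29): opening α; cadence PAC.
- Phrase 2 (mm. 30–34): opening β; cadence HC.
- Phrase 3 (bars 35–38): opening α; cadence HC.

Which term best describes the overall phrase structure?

phrase group

The final phrase closes with a half cadence, which is not stronger than the preceding half cadence; the 3 phrases lack an overall antecedent–consequent design and so form a phrase group.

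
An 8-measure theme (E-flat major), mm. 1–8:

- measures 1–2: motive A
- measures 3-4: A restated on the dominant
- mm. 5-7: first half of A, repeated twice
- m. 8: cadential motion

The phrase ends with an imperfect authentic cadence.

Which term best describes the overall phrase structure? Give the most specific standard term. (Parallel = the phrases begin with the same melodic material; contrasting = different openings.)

Basic idea (measures 1–2) + its repetition (mm. 3–4) form the presentation; fragmentation and cadence (measures 5–8) form the continuation — the 8-bar whole is a sentence.

sentence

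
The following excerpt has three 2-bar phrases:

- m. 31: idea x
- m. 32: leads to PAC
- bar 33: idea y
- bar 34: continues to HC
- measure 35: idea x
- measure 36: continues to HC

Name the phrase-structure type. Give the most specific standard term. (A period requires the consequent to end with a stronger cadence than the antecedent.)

The final phrase closes with a half cadence, which is not stronger than the preceding half cadence; the 3 phrases lack an overall antecedent–consequent design and so form a phrase group.

phrase group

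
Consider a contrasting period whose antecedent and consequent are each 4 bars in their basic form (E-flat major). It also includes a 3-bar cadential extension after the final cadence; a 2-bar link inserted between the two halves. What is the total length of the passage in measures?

Basic contrasting period: 4 + 4 = 8 bars.
8 (basic form) + 3 (cadential extension) + 2 (link) = 13.

13 measures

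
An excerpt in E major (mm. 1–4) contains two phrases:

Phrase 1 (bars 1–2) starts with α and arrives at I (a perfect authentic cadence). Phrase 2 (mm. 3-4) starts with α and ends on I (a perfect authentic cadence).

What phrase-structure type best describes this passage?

Both phrases have the same opening (α) and the same cadence (perfect authentic cadence): the second is a restatement, not a consequent, so this is a repeated phrase rather than a period.

repeated phrase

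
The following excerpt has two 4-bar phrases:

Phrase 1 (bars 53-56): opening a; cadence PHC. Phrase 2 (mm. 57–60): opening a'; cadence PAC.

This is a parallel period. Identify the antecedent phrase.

phrase 1

The phrase ending with the weaker cadence (Phrygian half cadence) is the antecedent; the one ending more conclusively (perfect authentic cadence) is the consequent. The antecedent is phrase 1.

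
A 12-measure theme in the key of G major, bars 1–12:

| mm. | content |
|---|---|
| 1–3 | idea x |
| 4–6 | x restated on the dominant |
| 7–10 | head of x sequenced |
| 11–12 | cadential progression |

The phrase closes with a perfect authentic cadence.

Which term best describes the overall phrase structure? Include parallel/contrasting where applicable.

sentence

Basic idea (mm. 1–3) + its repetition (bars 4–6) form the presentation; fragmentation and cadence (mm. 7–12) form the continuation — the 12-bar whole is a sentence.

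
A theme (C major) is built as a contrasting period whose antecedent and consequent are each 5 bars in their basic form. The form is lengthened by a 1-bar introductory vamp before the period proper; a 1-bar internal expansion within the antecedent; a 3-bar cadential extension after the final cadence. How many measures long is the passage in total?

15 measures

Basic contrasting period: 5 + 5 = 10 bars.
10 (basic form) + 1 (introduction) + 1 (internal expansion) + 3 (cadential extension) = 15.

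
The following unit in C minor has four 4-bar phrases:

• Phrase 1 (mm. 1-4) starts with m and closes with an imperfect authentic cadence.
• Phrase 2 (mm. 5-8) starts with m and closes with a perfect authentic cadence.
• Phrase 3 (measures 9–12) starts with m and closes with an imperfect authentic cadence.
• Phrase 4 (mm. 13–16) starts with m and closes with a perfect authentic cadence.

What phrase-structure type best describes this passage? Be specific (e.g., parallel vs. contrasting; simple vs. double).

The cadence pattern IAC–PAC–IAC–PAC is weak–strong twice, and phrases 3–4 restate phrases 1–2: a period heard twice, not a double period (which would end weakly at phrase 2).

repeated period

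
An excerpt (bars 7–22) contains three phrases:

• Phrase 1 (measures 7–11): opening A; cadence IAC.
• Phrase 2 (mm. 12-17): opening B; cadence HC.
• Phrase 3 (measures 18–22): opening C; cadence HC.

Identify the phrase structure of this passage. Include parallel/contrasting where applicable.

phrase group

The final phrase closes with a half cadence, which is not stronger than the preceding half cadence; the 3 phrases lack an overall antecedent–consequent design and so form a phrase group.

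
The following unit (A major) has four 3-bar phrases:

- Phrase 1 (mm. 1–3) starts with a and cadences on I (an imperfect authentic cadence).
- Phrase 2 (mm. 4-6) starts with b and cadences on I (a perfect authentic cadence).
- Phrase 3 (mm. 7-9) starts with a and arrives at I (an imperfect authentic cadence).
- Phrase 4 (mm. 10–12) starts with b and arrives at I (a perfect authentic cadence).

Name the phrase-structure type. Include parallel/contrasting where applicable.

repeated period

The cadence pattern IAC–PAC–IAC–PAC is weak–strong twice, and phrases 3–4 restate phrases 1–2: a period heard twice, not a double period (which would end weakly at phrase 2).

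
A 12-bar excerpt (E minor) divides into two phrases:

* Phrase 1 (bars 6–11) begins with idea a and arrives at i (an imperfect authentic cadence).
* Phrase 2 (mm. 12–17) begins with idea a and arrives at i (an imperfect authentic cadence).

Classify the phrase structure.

Both phrases have the same opening (a) and the same cadence (imperfect authentic cadence): the second is a restatement, not a consequent, so this is a repeated phrase rather than a period.

repeated phrase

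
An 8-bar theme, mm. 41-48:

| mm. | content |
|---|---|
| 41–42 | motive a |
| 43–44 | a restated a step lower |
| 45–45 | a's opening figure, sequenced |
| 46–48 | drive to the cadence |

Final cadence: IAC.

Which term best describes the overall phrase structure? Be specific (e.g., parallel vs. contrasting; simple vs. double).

sentence

Basic idea (measures 41–42) + its repetition (mm. 43–44) form the presentation; fragmentation and cadence (mm. 45-48) form the continuation — the 8-bar whole is a sentence.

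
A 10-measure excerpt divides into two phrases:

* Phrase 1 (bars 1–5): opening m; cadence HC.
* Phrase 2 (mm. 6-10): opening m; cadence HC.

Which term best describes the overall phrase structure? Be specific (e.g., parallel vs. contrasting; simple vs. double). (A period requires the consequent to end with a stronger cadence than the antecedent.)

Both phrases have the same opening (m) and the same cadence (half cadence): the second is a restatement, not a consequent, so this is a repeated phrase rather than a period.

repeated phrase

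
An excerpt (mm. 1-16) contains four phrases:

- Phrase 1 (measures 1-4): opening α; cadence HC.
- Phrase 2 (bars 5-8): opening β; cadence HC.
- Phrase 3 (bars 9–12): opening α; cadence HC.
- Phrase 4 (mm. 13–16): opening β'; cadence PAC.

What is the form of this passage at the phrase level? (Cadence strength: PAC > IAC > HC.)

parallel double period

Four phrases in two halves: the first half (measures 1-8) ends with a half cadence, the second (mm. 9–16) with a perfect authentic cadence — a large antecedent–consequent pair, i.e. a double period.
Phrase 3 begins with the same material as phrase 1, making it parallel.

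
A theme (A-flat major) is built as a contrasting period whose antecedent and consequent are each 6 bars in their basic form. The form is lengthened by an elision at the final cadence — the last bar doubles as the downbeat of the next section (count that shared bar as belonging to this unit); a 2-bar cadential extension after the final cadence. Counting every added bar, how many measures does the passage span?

14 measures

Basic contrasting period: 6 + 6 = 12 bars.
12 (basic form) + 2 (cadential extension) = 14.
The elision shares a bar with the next section but does not change this unit's count.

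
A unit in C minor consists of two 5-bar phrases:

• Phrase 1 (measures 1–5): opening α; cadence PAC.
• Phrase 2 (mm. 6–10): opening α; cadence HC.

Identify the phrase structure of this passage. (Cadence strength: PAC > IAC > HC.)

phrase group

The second phrase closes with a half cadence, which is not stronger than the first phrase's perfect authentic cadence; without a weak→strong cadential pair there is no antecedent–consequent relationship, so this is a phrase group rather than a period.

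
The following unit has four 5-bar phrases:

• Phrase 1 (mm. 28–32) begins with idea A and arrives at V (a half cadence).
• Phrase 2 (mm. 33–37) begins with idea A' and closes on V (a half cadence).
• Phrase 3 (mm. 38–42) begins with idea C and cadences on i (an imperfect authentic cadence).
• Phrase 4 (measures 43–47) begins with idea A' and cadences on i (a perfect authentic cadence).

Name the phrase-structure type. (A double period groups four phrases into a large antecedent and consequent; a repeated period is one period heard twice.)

contrasting double period

Four phrases in two halves: the first half (mm. 28-37) ends with a half cadence, the second (measures 38-47) with a perfect authentic cadence — a large antecedent–consequent pair, i.e. a double period.
Phrase 3 begins with different material from phrase 1, making it contrasting.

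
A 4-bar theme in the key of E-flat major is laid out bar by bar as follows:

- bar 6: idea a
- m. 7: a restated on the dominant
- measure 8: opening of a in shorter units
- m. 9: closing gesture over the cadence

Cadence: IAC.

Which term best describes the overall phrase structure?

Basic idea (bar 6) + its repetition (measure 7) form the presentation; fragmentation and cadence (measures 8–9) form the continuation — the 4-bar whole is a sentence.

sentence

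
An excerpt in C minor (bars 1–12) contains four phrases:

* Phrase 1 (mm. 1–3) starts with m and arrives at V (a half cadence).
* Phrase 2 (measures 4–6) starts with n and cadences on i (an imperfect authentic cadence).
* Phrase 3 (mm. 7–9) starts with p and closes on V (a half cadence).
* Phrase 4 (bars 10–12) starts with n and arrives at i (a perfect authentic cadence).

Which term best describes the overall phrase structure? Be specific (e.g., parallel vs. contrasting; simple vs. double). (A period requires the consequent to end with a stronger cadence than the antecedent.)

Four phrases in two halves: the first half (mm. 1–6) ends with an imperfect authentic cadence, the second (measures 7–12) with a perfect authentic cadence — a large antecedent–consequent pair, i.e. a double period.
Phrase 3 begins with different material from phrase 1, making it contrasting.

contrasting double period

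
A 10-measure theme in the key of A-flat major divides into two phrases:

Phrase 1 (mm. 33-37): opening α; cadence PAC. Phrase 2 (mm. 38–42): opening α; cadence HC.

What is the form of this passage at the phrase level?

phrase group

The second phrase closes with a half cadence, which is not stronger than the first phrase's perfect authentic cadence; without a weak→strong cadential pair there is no antecedent–consequent relationship, so this is a phrase group rather than a period.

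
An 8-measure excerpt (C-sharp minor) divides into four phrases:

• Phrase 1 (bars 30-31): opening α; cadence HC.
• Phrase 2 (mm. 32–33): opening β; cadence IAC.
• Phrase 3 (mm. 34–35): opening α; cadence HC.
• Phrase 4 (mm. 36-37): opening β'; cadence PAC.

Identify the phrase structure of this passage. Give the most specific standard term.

parallel double period

Four phrases in two halves: the first half (bars 30–33) ends with an imperfect authentic cadence, the second (mm. 34–37) with a perfect authentic cadence — a large antecedent–consequent pair, i.e. a double period.
Phrase 3 begins with the same material as phrase 1, making it parallel.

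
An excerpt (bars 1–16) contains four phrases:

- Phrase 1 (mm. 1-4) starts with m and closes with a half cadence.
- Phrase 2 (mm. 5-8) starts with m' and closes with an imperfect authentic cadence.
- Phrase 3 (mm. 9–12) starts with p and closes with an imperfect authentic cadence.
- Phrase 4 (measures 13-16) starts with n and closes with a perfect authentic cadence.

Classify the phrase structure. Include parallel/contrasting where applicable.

Four phrases in two halves: the first half (measures 1–8) ends with an imperfect authentic cadence, the second (mm. 9-16) with a perfect authentic cadence — a large antecedent–consequent pair, i.e. a double period.
Phrase 3 begins with different material from phrase 1, making it contrasting.

contrasting double period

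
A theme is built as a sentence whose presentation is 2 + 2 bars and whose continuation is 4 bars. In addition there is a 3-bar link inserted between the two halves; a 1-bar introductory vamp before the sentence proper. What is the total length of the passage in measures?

Basic sentence: 2 + 2 + 4 = 8 bars.
8 (basic form) + 3 (link) + 1 (introduction) = 12.

12 measures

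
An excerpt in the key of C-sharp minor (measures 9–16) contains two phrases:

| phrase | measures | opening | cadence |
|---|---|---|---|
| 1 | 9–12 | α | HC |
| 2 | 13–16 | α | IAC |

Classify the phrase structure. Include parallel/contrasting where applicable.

Phrase 1 ends with a half cadence (weaker) and phrase 2 with an imperfect authentic cadence (stronger): antecedent + consequent = a period.
The two phrases open with the same material (α / α), so the period is parallel.

parallel period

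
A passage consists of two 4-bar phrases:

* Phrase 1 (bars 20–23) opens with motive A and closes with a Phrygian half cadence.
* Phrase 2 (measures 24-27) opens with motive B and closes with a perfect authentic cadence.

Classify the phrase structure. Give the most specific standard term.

Phrase 1 ends with a Phrygian half cadence (weaker) and phrase 2 with a perfect authentic cadence (stronger): antecedent + consequent = a period.
The two phrases open with different material (A / B), so the period is contrasting.

contrasting period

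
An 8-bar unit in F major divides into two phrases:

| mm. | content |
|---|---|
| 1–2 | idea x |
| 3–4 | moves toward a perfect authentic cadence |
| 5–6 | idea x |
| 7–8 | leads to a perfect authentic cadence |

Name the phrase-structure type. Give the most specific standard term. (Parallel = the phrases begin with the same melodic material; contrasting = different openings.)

Both phrases have the same opening (x) and the same cadence (perfect authentic cadence): the second is a restatement, not a consequent, so this is a repeated phrase rather than a period.

repeated phrase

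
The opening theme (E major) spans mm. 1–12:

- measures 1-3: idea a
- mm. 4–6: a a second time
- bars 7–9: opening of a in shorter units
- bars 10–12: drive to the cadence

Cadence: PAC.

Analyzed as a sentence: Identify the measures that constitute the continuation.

After the presentation (measures 1-6), the continuation covers the fragmentation through the cadence: measures 7-12.

measures 7–12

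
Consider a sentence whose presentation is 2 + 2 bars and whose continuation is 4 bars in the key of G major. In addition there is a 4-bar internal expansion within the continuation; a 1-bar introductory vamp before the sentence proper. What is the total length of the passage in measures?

13 measures

Basic sentence: 2 + 2 + 4 = 8 bars.
8 (basic form) + 4 (internal expansion) + 1 (introduction) = 13.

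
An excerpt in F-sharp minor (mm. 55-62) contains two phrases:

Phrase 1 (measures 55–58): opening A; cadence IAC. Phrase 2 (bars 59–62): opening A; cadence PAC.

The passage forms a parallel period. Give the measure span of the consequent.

measures 59–62

The phrase ending with the weaker cadence (imperfect authentic cadence) is the antecedent; the one ending more conclusively (perfect authentic cadence) is the consequent. The consequent is measures 59–62.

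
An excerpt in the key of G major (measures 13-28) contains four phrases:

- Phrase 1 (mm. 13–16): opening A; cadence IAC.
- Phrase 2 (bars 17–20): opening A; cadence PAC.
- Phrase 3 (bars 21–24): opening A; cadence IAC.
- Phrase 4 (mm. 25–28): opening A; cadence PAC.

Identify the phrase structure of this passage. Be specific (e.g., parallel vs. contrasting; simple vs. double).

repeated period

The cadence pattern IAC–PAC–IAC–PAC is weak–strong twice, and phrases 3–4 restate phrases 1–2: a period heard twice, not a double period (which would end weakly at phrase 2).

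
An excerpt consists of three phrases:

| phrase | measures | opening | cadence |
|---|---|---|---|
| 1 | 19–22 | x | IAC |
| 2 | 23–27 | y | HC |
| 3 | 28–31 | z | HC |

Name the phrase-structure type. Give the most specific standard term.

The final phrase closes with a half cadence, which is not stronger than the preceding half cadence; the 3 phrases lack an overall antecedent–consequent design and so form a phrase group.

phrase group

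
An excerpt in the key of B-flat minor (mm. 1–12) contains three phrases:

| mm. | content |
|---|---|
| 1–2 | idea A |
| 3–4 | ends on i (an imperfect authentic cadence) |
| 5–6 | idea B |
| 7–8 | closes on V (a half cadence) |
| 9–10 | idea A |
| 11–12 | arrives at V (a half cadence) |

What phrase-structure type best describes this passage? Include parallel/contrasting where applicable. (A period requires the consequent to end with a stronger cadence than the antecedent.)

phrase group

The final phrase closes with a half cadence, which is not stronger than the preceding half cadence; the 3 phrases lack an overall antecedent–consequent design and so form a phrase group.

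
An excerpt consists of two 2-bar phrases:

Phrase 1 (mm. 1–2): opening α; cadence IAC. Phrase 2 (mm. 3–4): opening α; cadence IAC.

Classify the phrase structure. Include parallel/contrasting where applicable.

Both phrases have the same opening (α) and the same cadence (imperfect authentic cadence): the second is a restatement, not a consequent, so this is a repeated phrase rather than a period.

repeated phrase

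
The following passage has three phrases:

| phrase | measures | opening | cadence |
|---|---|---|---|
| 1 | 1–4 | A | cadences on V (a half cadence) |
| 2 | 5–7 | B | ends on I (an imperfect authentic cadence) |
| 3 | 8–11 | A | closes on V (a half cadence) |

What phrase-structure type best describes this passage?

phrase group

The final phrase closes with a half cadence, which is not stronger than the preceding imperfect authentic cadence; the 3 phrases lack an overall antecedent–consequent design and so form a phrase group.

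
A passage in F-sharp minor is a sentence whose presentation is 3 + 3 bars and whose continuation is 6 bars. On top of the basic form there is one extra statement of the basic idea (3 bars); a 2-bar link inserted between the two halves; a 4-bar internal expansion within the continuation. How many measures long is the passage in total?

21 measures

Basic sentence: 3 + 3 + 6 = 12 bars.
12 (basic form) + 3 (extra statement) + 2 (link) + 4 (internal expansion) = 21.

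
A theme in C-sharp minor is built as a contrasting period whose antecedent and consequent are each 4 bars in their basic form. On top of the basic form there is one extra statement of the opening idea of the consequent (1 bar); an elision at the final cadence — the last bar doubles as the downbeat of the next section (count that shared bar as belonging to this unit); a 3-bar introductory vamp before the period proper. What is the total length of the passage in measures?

Basic contrasting period: 4 + 4 = 8 bars.
8 (basic form) + 1 (extra statement) + 3 (introduction) = 12.
The elision shares a bar with the next section but does not change this unit's count.

12 measures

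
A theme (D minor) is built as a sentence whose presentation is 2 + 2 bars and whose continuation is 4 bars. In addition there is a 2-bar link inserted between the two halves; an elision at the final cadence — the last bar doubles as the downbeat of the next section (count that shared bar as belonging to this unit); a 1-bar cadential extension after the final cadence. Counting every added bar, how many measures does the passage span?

Basic sentence: 2 + 2 + 4 = 8 bars.
8 (basic form) + 2 (link) + 1 (cadential extension) = 11.
The elision shares a bar with the next section but does not change this unit's count.

11 measures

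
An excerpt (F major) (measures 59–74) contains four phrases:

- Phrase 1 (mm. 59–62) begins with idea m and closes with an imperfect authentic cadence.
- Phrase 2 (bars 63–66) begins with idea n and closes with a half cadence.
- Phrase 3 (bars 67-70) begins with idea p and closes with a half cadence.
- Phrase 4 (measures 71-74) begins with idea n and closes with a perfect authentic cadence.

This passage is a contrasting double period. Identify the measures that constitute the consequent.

measures 67–74

In a double period the four phrases pair into a large antecedent (phrases 1–2, ending half cadence) and a large consequent (phrases 3–4, ending perfect authentic cadence). The consequent spans measures 67–74.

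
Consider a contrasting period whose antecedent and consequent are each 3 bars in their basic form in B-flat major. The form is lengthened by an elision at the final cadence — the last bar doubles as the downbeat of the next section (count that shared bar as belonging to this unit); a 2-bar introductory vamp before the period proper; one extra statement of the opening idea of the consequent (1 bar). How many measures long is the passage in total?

9 measures

Basic contrasting period: 3 + 3 = 6 bars.
6 (basic form) + 2 (introduction) + 1 (extra statement) = 9.
The elision shares a bar with the next section but does not change this unit's count.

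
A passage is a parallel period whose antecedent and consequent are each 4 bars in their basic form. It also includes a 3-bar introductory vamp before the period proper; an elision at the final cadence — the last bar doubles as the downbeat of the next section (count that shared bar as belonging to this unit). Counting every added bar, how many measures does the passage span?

11 measures

Basic parallel period: 4 + 4 = 8 bars.
8 (basic form) + 3 (introduction) = 11.
The elision shares a bar with the next section but does not change this unit's count.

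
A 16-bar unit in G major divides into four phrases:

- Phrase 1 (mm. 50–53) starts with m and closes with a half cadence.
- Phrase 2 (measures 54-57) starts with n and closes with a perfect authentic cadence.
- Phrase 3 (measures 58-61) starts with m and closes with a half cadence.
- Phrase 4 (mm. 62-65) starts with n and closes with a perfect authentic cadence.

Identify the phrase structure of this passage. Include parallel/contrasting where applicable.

repeated period

The cadence pattern HC–PAC–HC–PAC is weak–strong twice, and phrases 3–4 restate phrases 1–2: a period heard twice, not a double period (which would end weakly at phrase 2).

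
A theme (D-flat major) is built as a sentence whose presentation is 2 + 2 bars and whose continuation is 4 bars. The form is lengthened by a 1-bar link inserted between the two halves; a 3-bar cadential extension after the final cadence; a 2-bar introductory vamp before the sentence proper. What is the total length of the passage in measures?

14 measures

Basic sentence: 2 + 2 + 4 = 8 bars.
8 (basic form) + 1 (link) + 3 (cadential extension) + 2 (introduction) = 14.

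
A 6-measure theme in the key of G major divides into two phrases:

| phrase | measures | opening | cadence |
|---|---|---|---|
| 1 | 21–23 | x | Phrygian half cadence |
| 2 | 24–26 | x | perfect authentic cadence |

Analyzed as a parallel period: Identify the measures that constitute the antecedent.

measures 21–23

The antecedent is the phrase ending with the weaker cadence (Phrygian half cadence, phrase 1) and the consequent the one ending more conclusively (perfect authentic cadence, phrase 2); the antecedent is bars 21-23.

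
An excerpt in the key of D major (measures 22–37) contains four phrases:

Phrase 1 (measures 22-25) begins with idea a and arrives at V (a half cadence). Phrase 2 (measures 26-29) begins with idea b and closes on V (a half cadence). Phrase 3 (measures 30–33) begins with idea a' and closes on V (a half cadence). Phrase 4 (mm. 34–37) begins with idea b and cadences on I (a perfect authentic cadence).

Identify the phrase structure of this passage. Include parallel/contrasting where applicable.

Four phrases in two halves: the first half (bars 22–29) ends with a half cadence, the second (bars 30-37) with a perfect authentic cadence — a large antecedent–consequent pair, i.e. a double period.
Phrase 3 begins with the same material as phrase 1, making it parallel.

parallel double period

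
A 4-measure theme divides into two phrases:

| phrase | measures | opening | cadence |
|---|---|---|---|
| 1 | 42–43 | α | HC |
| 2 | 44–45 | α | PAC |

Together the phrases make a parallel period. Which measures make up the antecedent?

The phrase ending with the weaker cadence (half cadence) is the antecedent; the one ending more conclusively (perfect authentic cadence) is the consequent. The antecedent is measures 42–43.

measures 42–43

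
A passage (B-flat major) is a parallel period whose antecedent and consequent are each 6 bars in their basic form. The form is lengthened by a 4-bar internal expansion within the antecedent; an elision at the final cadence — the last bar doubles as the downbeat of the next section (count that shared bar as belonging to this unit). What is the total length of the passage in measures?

Basic parallel period: 6 + 6 = 12 bars.
12 (basic form) + 4 (internal expansion) = 16.
The elision shares a bar with the next section but does not change this unit's count.

16 measures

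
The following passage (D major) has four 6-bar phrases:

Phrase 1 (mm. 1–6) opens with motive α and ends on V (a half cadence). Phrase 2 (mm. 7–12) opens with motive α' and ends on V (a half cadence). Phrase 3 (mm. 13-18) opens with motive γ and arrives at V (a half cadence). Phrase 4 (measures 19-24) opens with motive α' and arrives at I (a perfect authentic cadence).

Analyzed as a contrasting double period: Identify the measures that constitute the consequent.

measures 13–24

In a double period the four phrases pair into a large antecedent (phrases 1–2, ending half cadence) and a large consequent (phrases 3–4, ending perfect authentic cadence). The consequent spans mm. 13–24.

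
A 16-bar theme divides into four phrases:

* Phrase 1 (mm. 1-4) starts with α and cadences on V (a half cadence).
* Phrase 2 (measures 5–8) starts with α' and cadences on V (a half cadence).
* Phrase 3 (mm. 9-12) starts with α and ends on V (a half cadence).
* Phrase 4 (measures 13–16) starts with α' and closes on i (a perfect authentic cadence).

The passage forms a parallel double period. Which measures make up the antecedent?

In a double period the four phrases pair into a large antecedent (phrases 1–2, ending half cadence) and a large consequent (phrases 3–4, ending perfect authentic cadence). The antecedent spans mm. 1–8.

measures 1–8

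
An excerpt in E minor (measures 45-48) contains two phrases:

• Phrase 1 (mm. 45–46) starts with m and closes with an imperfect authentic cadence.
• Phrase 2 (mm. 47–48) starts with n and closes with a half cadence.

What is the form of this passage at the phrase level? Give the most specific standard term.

phrase group

The second phrase closes with a half cadence, which is not stronger than the first phrase's imperfect authentic cadence; without a weak→strong cadential pair there is no antecedent–consequent relationship, so this is a phrase group rather than a period.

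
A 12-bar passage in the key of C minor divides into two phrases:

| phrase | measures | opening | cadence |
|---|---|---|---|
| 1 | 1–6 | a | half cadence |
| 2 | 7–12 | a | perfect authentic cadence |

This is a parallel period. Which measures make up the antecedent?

measures 1–6

The phrase ending with the weaker cadence (half cadence) is the antecedent; the one ending more conclusively (perfect authentic cadence) is the consequent. The antecedent is measures 1–6.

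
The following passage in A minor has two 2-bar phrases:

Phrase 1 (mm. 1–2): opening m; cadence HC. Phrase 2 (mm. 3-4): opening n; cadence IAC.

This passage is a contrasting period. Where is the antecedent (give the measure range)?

measures 1–2

The antecedent is the phrase ending with the weaker cadence (half cadence, phrase 1) and the consequent the one ending more conclusively (imperfect authentic cadence, phrase 2); the antecedent is bars 1–2.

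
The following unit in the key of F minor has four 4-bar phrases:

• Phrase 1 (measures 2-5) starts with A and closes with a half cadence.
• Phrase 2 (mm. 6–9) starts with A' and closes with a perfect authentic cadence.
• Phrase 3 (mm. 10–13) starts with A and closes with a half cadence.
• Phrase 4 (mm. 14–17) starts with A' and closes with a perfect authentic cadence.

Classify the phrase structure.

repeated period

The cadence pattern HC–PAC–HC–PAC is weak–strong twice, and phrases 3–4 restate phrases 1–2: a period heard twice, not a double period (which would end weakly at phrase 2).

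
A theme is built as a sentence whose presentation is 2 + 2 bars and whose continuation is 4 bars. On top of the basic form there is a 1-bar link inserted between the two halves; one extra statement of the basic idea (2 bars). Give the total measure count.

Basic sentence: 2 + 2 + 4 = 8 bars.
8 (basic form) + 1 (link) + 2 (extra statement) = 11.

11 measures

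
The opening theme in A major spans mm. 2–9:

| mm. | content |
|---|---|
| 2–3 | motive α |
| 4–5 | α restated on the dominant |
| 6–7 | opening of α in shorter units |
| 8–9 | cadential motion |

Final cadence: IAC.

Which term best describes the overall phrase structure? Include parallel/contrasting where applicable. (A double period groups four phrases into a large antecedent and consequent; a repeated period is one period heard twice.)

sentence

Basic idea (measures 2–3) + its repetition (mm. 4–5) form the presentation; fragmentation and cadence (measures 6-9) form the continuation — the 8-bar whole is a sentence.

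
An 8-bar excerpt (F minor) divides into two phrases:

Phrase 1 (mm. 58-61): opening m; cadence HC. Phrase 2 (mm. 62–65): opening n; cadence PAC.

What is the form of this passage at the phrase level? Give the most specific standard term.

contrasting period

Phrase 1 ends with a half cadence (weaker) and phrase 2 with a perfect authentic cadence (stronger): antecedent + consequent = a period.
The two phrases open with different material (m / n), so the period is contrasting.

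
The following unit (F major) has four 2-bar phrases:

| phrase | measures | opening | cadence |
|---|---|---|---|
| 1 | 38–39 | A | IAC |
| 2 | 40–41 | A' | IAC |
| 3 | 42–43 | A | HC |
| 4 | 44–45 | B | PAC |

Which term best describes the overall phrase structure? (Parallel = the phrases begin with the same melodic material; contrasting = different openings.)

Four phrases in two halves: the first half (measures 38-41) ends with an imperfect authentic cadence, the second (measures 42–45) with a perfect authentic cadence — a large antecedent–consequent pair, i.e. a double period.
Phrase 3 begins with the same material as phrase 1, making it parallel.

parallel double period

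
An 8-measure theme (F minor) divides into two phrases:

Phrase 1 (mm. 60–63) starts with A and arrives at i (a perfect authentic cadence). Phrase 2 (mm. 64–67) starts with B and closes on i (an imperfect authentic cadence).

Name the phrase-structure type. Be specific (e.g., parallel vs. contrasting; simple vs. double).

phrase group

The second phrase closes with an imperfect authentic cadence, which is not stronger than the first phrase's perfect authentic cadence; without a weak→strong cadential pair there is no antecedent–consequent relationship, so this is a phrase group rather than a period.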